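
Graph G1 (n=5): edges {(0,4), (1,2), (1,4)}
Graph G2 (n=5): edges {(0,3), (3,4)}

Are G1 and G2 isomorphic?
No, not isomorphic

The graphs are NOT isomorphic.

Connected components of G1: 2 component(s) with vertex sets [[3], [0, 1, 2, 4]], sizes [1, 4].
Connected components of G2: 3 component(s) with vertex sets [[1], [2], [0, 3, 4]], sizes [1, 1, 3].
The number of connected components (and the multiset of component sizes) is an isomorphism invariant — an isomorphism maps each component of G1 bijectively onto a component of G2. Since G1 has 2 component(s) and G2 has 3, they cannot be isomorphic.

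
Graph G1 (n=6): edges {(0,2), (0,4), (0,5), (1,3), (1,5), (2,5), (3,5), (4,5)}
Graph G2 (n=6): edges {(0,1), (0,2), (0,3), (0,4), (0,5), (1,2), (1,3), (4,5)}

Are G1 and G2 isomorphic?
Yes, isomorphic

The graphs are isomorphic.
One valid mapping φ: V(G1) → V(G2): 0→1, 1→5, 2→2, 3→4, 4→3, 5→0

Verify φ preserves adjacency — for each edge of G1, its image is an edge of G2:
  (0,2) → (φ(0),φ(2)) = (1,2) ∈ E(G2) ✓
  (0,4) → (φ(0),φ(4)) = (1,3) ∈ E(G2) ✓
  (0,5) → (φ(0),φ(5)) = (0,1) ∈ E(G2) ✓
  (1,3) → (φ(1),φ(3)) = (4,5) ∈ E(G2) ✓
  (1,5) → (φ(1),φ(5)) = (0,5) ∈ E(G2) ✓
  (2,5) → (φ(2),φ(5)) = (0,2) ∈ E(G2) ✓
  (3,5) → (φ(3),φ(5)) = (0,4) ∈ E(G2) ✓
  (4,5) → (φ(4),φ(5)) = (0,3) ∈ E(G2) ✓
All 8 edges of G1 map to edges of G2, and |E(G1)| = |E(G2)| = 8, so φ is a bijection on edges as well as vertices. Hence G1 ≅ G2.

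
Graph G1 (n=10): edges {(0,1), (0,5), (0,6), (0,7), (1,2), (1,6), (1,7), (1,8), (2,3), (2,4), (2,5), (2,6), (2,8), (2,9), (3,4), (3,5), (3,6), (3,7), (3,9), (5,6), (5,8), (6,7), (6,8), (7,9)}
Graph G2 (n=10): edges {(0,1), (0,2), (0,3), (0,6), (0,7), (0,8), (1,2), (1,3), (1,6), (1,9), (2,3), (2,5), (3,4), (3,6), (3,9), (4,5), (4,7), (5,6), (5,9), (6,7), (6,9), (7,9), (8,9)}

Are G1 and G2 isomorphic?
No, not isomorphic

The graphs are NOT isomorphic.

Degrees in G1: deg(0)=4, deg(1)=5, deg(2)=7, deg(3)=6, deg(4)=2, deg(5)=5, deg(6)=7, deg(7)=5, deg(8)=4, deg(9)=3.
Sorted degree sequence of G1: [7, 7, 6, 5, 5, 5, 4, 4, 3, 2].
Degrees in G2: deg(0)=6, deg(1)=5, deg(2)=4, deg(3)=6, deg(4)=3, deg(5)=4, deg(6)=6, deg(7)=4, deg(8)=2, deg(9)=6.
Sorted degree sequence of G2: [6, 6, 6, 6, 5, 4, 4, 4, 3, 2].
The (sorted) degree sequence is an isomorphism invariant, so since G1 and G2 have different degree sequences they cannot be isomorphic.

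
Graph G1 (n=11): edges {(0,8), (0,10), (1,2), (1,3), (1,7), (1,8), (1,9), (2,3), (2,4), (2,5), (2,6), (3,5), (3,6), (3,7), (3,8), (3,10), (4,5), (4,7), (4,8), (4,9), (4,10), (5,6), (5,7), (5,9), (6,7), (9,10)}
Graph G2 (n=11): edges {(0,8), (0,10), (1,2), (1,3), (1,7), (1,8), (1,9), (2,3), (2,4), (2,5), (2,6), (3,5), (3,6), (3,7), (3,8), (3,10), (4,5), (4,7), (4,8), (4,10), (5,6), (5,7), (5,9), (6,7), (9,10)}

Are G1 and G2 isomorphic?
No, not isomorphic

The graphs are NOT isomorphic.

Counting edges: G1 has 26 edge(s); G2 has 25 edge(s).
Edge count is an isomorphism invariant (a bijection on vertices induces a bijection on edges), so differing edge counts rule out isomorphism.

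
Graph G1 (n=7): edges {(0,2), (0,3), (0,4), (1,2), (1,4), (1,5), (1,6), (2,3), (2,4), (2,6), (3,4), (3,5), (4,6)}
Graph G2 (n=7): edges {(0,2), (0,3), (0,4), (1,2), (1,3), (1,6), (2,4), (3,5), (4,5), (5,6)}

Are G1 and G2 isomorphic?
No, not isomorphic

The graphs are NOT isomorphic.

Degrees in G1: deg(0)=3, deg(1)=4, deg(2)=5, deg(3)=4, deg(4)=5, deg(5)=2, deg(6)=3.
Sorted degree sequence of G1: [5, 5, 4, 4, 3, 3, 2].
Degrees in G2: deg(0)=3, deg(1)=3, deg(2)=3, deg(3)=3, deg(4)=3, deg(5)=3, deg(6)=2.
Sorted degree sequence of G2: [3, 3, 3, 3, 3, 3, 2].
The (sorted) degree sequence is an isomorphism invariant, so since G1 and G2 have different degree sequences they cannot be isomorphic.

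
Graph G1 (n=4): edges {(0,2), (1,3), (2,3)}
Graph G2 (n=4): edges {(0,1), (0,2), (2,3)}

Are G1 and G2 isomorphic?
Yes, isomorphic

The graphs are isomorphic.
One valid mapping φ: V(G1) → V(G2): 0→3, 1→1, 2→2, 3→0

Verify φ preserves adjacency — for each edge of G1, its image is an edge of G2:
  (0,2) → (φ(0),φ(2)) = (2,3) ∈ E(G2) ✓
  (1,3) → (φ(1),φ(3)) = (0,1) ∈ E(G2) ✓
  (2,3) → (φ(2),φ(3)) = (0,2) ∈ E(G2) ✓
All 3 edges of G1 map to edges of G2, and |E(G1)| = |E(G2)| = 3, so φ is a bijection on edges as well as vertices. Hence G1 ≅ G2.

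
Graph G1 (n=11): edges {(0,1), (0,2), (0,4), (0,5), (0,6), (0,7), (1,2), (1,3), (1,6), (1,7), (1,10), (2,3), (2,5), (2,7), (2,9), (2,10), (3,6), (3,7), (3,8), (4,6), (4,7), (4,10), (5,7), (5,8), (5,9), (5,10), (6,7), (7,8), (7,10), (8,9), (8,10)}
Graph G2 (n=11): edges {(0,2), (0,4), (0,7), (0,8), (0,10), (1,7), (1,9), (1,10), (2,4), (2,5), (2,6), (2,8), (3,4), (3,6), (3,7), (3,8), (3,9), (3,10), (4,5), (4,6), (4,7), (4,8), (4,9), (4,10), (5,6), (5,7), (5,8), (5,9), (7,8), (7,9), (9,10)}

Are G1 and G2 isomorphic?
Yes, isomorphic

The graphs are isomorphic.
One valid mapping φ: V(G1) → V(G2): 0→5, 1→8, 2→7, 3→0, 4→6, 5→9, 6→2, 7→4, 8→10, 9→1, 10→3

Verify φ preserves adjacency — for each edge of G1, its image is an edge of G2:
  (0,1) → (φ(0),φ(1)) = (5,8) ∈ E(G2) ✓
  (0,2) → (φ(0),φ(2)) = (5,7) ∈ E(G2) ✓
  (0,4) → (φ(0),φ(4)) = (5,6) ∈ E(G2) ✓
  (0,5) → (φ(0),φ(5)) = (5,9) ∈ E(G2) ✓
  (0,6) → (φ(0),φ(6)) = (2,5) ∈ E(G2) ✓
  (0,7) → (φ(0),φ(7)) = (4,5) ∈ E(G2) ✓
  (1,2) → (φ(1),φ(2)) = (7,8) ∈ E(G2) ✓
  (1,3) → (φ(1),φ(3)) = (0,8) ∈ E(G2) ✓
  (1,6) → (φ(1),φ(6)) = (2,8) ∈ E(G2) ✓
  (1,7) → (φ(1),φ(7)) = (4,8) ∈ E(G2) ✓
  (1,10) → (φ(1),φ(10)) = (3,8) ∈ E(G2) ✓
  (2,3) → (φ(2),φ(3)) = (0,7) ∈ E(G2) ✓
  (2,5) → (φ(2),φ(5)) = (7,9) ∈ E(G2) ✓
  (2,7) → (φ(2),φ(7)) = (4,7) ∈ E(G2) ✓
  (2,9) → (φ(2),φ(9)) = (1,7) ∈ E(G2) ✓
  (2,10) → (φ(2),φ(10)) = (3,7) ∈ E(G2) ✓
  (3,6) → (φ(3),φ(6)) = (0,2) ∈ E(G2) ✓
  (3,7) → (φ(3),φ(7)) = (0,4) ∈ E(G2) ✓
  (3,8) → (φ(3),φ(8)) = (0,10) ∈ E(G2) ✓
  (4,6) → (φ(4),φ(6)) = (2,6) ∈ E(G2) ✓
  (4,7) → (φ(4),φ(7)) = (4,6) ∈ E(G2) ✓
  (4,10) → (φ(4),φ(10)) = (3,6) ∈ E(G2) ✓
  (5,7) → (φ(5),φ(7)) = (4,9) ∈ E(G2) ✓
  (5,8) → (φ(5),φ(8)) = (9,10) ∈ E(G2) ✓
  (5,9) → (φ(5),φ(9)) = (1,9) ∈ E(G2) ✓
  (5,10) → (φ(5),φ(10)) = (3,9) ∈ E(G2) ✓
  (6,7) → (φ(6),φ(7)) = (2,4) ∈ E(G2) ✓
  (7,8) → (φ(7),φ(8)) = (4,10) ∈ E(G2) ✓
  (7,10) → (φ(7),φ(10)) = (3,4) ∈ E(G2) ✓
  (8,9) → (φ(8),φ(9)) = (1,10) ∈ E(G2) ✓
  (8,10) → (φ(8),φ(10)) = (3,10) ∈ E(G2) ✓
All 31 edges of G1 map to edges of G2, and |E(G1)| = |E(G2)| = 31, so φ is a bijection on edges as well as vertices. Hence G1 ≅ G2.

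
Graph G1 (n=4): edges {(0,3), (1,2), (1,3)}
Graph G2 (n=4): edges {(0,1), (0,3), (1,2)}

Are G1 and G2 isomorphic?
Yes, isomorphic

The graphs are isomorphic.
One valid mapping φ: V(G1) → V(G2): 0→2, 1→0, 2→3, 3→1

Verify φ preserves adjacency — for each edge of G1, its image is an edge of G2:
  (0,3) → (φ(0),φ(3)) = (1,2) ∈ E(G2) ✓
  (1,2) → (φ(1),φ(2)) = (0,3) ∈ E(G2) ✓
  (1,3) → (φ(1),φ(3)) = (0,1) ∈ E(G2) ✓
All 3 edges of G1 map to edges of G2, and |E(G1)| = |E(G2)| = 3, so φ is a bijection on edges as well as vertices. Hence G1 ≅ G2.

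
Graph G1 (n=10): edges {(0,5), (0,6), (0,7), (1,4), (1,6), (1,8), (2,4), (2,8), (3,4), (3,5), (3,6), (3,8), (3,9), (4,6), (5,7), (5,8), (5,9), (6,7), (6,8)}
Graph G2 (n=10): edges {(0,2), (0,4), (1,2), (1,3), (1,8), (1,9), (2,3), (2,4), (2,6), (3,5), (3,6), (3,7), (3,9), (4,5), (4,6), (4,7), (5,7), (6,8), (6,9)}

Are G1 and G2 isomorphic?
Yes, isomorphic

The graphs are isomorphic.
One valid mapping φ: V(G1) → V(G2): 0→5, 1→9, 2→8, 3→2, 4→1, 5→4, 6→3, 7→7, 8→6, 9→0

Verify φ preserves adjacency — for each edge of G1, its image is an edge of G2:
  (0,5) → (φ(0),φ(5)) = (4,5) ∈ E(G2) ✓
  (0,6) → (φ(0),φ(6)) = (3,5) ∈ E(G2) ✓
  (0,7) → (φ(0),φ(7)) = (5,7) ∈ E(G2) ✓
  (1,4) → (φ(1),φ(4)) = (1,9) ∈ E(G2) ✓
  (1,6) → (φ(1),φ(6)) = (3,9) ∈ E(G2) ✓
  (1,8) → (φ(1),φ(8)) = (6,9) ∈ E(G2) ✓
  (2,4) → (φ(2),φ(4)) = (1,8) ∈ E(G2) ✓
  (2,8) → (φ(2),φ(8)) = (6,8) ∈ E(G2) ✓
  (3,4) → (φ(3),φ(4)) = (1,2) ∈ E(G2) ✓
  (3,5) → (φ(3),φ(5)) = (2,4) ∈ E(G2) ✓
  (3,6) → (φ(3),φ(6)) = (2,3) ∈ E(G2) ✓
  (3,8) → (φ(3),φ(8)) = (2,6) ∈ E(G2) ✓
  (3,9) → (φ(3),φ(9)) = (0,2) ∈ E(G2) ✓
  (4,6) → (φ(4),φ(6)) = (1,3) ∈ E(G2) ✓
  (5,7) → (φ(5),φ(7)) = (4,7) ∈ E(G2) ✓
  (5,8) → (φ(5),φ(8)) = (4,6) ∈ E(G2) ✓
  (5,9) → (φ(5),φ(9)) = (0,4) ∈ E(G2) ✓
  (6,7) → (φ(6),φ(7)) = (3,7) ∈ E(G2) ✓
  (6,8) → (φ(6),φ(8)) = (3,6) ∈ E(G2) ✓
All 19 edges of G1 map to edges of G2, and |E(G1)| = |E(G2)| = 19, so φ is a bijection on edges as well as vertices. Hence G1 ≅ G2.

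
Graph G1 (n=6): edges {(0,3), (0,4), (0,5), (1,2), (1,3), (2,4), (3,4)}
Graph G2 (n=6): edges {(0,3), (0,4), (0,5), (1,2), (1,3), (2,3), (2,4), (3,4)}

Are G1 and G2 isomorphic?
No, not isomorphic

The graphs are NOT isomorphic.

Counting edges: G1 has 7 edge(s); G2 has 8 edge(s).
Edge count is an isomorphism invariant (a bijection on vertices induces a bijection on edges), so differing edge counts rule out isomorphism.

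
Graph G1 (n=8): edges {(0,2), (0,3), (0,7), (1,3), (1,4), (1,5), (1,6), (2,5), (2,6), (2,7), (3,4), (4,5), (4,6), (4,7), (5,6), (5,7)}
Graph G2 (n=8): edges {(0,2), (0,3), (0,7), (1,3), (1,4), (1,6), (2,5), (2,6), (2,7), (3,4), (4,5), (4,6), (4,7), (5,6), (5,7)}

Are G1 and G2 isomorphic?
No, not isomorphic

The graphs are NOT isomorphic.

Counting edges: G1 has 16 edge(s); G2 has 15 edge(s).
Edge count is an isomorphism invariant (a bijection on vertices induces a bijection on edges), so differing edge counts rule out isomorphism.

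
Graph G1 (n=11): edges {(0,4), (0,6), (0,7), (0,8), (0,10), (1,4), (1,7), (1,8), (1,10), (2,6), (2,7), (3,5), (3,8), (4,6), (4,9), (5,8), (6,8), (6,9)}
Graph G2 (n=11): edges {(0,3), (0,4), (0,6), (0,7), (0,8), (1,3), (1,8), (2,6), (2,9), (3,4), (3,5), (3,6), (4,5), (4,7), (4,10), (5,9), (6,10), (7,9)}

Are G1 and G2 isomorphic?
No, not isomorphic

The graphs are NOT isomorphic.

Degrees in G1: deg(0)=5, deg(1)=4, deg(2)=2, deg(3)=2, deg(4)=4, deg(5)=2, deg(6)=5, deg(7)=3, deg(8)=5, deg(9)=2, deg(10)=2.
Sorted degree sequence of G1: [5, 5, 5, 4, 4, 3, 2, 2, 2, 2, 2].
Degrees in G2: deg(0)=5, deg(1)=2, deg(2)=2, deg(3)=5, deg(4)=5, deg(5)=3, deg(6)=4, deg(7)=3, deg(8)=2, deg(9)=3, deg(10)=2.
Sorted degree sequence of G2: [5, 5, 5, 4, 3, 3, 3, 2, 2, 2, 2].
The (sorted) degree sequence is an isomorphism invariant, so since G1 and G2 have different degree sequences they cannot be isomorphic.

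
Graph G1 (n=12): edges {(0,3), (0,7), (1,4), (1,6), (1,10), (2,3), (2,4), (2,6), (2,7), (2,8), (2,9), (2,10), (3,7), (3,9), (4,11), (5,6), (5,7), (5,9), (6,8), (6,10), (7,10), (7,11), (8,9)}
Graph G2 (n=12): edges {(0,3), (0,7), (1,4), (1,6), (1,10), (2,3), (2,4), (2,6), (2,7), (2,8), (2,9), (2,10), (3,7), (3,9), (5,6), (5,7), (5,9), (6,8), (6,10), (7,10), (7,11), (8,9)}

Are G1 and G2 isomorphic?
No, not isomorphic

The graphs are NOT isomorphic.

Counting edges: G1 has 23 edge(s); G2 has 22 edge(s).
Edge count is an isomorphism invariant (a bijection on vertices induces a bijection on edges), so differing edge counts rule out isomorphism.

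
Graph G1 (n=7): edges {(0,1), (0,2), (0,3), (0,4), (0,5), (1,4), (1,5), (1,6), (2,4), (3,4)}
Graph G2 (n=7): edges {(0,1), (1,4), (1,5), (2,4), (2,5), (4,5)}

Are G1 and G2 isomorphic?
No, not isomorphic

The graphs are NOT isomorphic.

Connected components of G1: 1 component(s) with vertex sets [[0, 1, 2, 3, 4, 5, 6]], sizes [7].
Connected components of G2: 3 component(s) with vertex sets [[3], [6], [0, 1, 2, 4, 5]], sizes [1, 1, 5].
The number of connected components (and the multiset of component sizes) is an isomorphism invariant — an isomorphism maps each component of G1 bijectively onto a component of G2. Since G1 has 1 component(s) and G2 has 3, they cannot be isomorphic.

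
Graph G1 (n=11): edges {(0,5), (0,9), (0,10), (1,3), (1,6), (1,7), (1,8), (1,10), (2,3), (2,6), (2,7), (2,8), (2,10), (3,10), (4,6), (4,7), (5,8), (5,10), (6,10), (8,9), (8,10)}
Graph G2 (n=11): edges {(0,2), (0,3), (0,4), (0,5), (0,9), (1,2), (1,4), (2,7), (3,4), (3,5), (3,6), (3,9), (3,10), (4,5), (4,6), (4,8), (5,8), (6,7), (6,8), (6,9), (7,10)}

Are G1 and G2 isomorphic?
No, not isomorphic

The graphs are NOT isomorphic.

Degrees in G1: deg(0)=3, deg(1)=5, deg(2)=5, deg(3)=3, deg(4)=2, deg(5)=3, deg(6)=4, deg(7)=3, deg(8)=5, deg(9)=2, deg(10)=7.
Sorted degree sequence of G1: [7, 5, 5, 5, 4, 3, 3, 3, 3, 2, 2].
Degrees in G2: deg(0)=5, deg(1)=2, deg(2)=3, deg(3)=6, deg(4)=6, deg(5)=4, deg(6)=5, deg(7)=3, deg(8)=3, deg(9)=3, deg(10)=2.
Sorted degree sequence of G2: [6, 6, 5, 5, 4, 3, 3, 3, 3, 2, 2].
The (sorted) degree sequence is an isomorphism invariant, so since G1 and G2 have different degree sequences they cannot be isomorphic.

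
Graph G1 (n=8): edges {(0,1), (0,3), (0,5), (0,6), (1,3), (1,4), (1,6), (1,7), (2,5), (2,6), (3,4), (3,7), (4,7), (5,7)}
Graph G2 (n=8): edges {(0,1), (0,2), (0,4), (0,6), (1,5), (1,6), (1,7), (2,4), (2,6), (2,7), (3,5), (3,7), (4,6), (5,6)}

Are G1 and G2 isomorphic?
Yes, isomorphic

The graphs are isomorphic.
One valid mapping φ: V(G1) → V(G2): 0→1, 1→6, 2→3, 3→0, 4→4, 5→7, 6→5, 7→2

Verify φ preserves adjacency — for each edge of G1, its image is an edge of G2:
  (0,1) → (φ(0),φ(1)) = (1,6) ∈ E(G2) ✓
  (0,3) → (φ(0),φ(3)) = (0,1) ∈ E(G2) ✓
  (0,5) → (φ(0),φ(5)) = (1,7) ∈ E(G2) ✓
  (0,6) → (φ(0),φ(6)) = (1,5) ∈ E(G2) ✓
  (1,3) → (φ(1),φ(3)) = (0,6) ∈ E(G2) ✓
  (1,4) → (φ(1),φ(4)) = (4,6) ∈ E(G2) ✓
  (1,6) → (φ(1),φ(6)) = (5,6) ∈ E(G2) ✓
  (1,7) → (φ(1),φ(7)) = (2,6) ∈ E(G2) ✓
  (2,5) → (φ(2),φ(5)) = (3,7) ∈ E(G2) ✓
  (2,6) → (φ(2),φ(6)) = (3,5) ∈ E(G2) ✓
  (3,4) → (φ(3),φ(4)) = (0,4) ∈ E(G2) ✓
  (3,7) → (φ(3),φ(7)) = (0,2) ∈ E(G2) ✓
  (4,7) → (φ(4),φ(7)) = (2,4) ∈ E(G2) ✓
  (5,7) → (φ(5),φ(7)) = (2,7) ∈ E(G2) ✓
All 14 edges of G1 map to edges of G2, and |E(G1)| = |E(G2)| = 14, so φ is a bijection on edges as well as vertices. Hence G1 ≅ G2.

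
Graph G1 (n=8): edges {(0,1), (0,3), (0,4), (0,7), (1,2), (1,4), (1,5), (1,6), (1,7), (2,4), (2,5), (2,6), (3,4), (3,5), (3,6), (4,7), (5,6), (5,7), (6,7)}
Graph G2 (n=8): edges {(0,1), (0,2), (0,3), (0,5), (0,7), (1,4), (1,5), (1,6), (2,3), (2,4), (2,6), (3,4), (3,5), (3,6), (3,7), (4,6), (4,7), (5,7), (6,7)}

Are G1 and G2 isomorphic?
Yes, isomorphic

The graphs are isomorphic.
One valid mapping φ: V(G1) → V(G2): 0→5, 1→3, 2→2, 3→1, 4→0, 5→6, 6→4, 7→7

Verify φ preserves adjacency — for each edge of G1, its image is an edge of G2:
  (0,1) → (φ(0),φ(1)) = (3,5) ∈ E(G2) ✓
  (0,3) → (φ(0),φ(3)) = (1,5) ∈ E(G2) ✓
  (0,4) → (φ(0),φ(4)) = (0,5) ∈ E(G2) ✓
  (0,7) → (φ(0),φ(7)) = (5,7) ∈ E(G2) ✓
  (1,2) → (φ(1),φ(2)) = (2,3) ∈ E(G2) ✓
  (1,4) → (φ(1),φ(4)) = (0,3) ∈ E(G2) ✓
  (1,5) → (φ(1),φ(5)) = (3,6) ∈ E(G2) ✓
  (1,6) → (φ(1),φ(6)) = (3,4) ∈ E(G2) ✓
  (1,7) → (φ(1),φ(7)) = (3,7) ∈ E(G2) ✓
  (2,4) → (φ(2),φ(4)) = (0,2) ∈ E(G2) ✓
  (2,5) → (φ(2),φ(5)) = (2,6) ∈ E(G2) ✓
  (2,6) → (φ(2),φ(6)) = (2,4) ∈ E(G2) ✓
  (3,4) → (φ(3),φ(4)) = (0,1) ∈ E(G2) ✓
  (3,5) → (φ(3),φ(5)) = (1,6) ∈ E(G2) ✓
  (3,6) → (φ(3),φ(6)) = (1,4) ∈ E(G2) ✓
  (4,7) → (φ(4),φ(7)) = (0,7) ∈ E(G2) ✓
  (5,6) → (φ(5),φ(6)) = (4,6) ∈ E(G2) ✓
  (5,7) → (φ(5),φ(7)) = (6,7) ∈ E(G2) ✓
  (6,7) → (φ(6),φ(7)) = (4,7) ∈ E(G2) ✓
All 19 edges of G1 map to edges of G2, and |E(G1)| = |E(G2)| = 19, so φ is a bijection on edges as well as vertices. Hence G1 ≅ G2.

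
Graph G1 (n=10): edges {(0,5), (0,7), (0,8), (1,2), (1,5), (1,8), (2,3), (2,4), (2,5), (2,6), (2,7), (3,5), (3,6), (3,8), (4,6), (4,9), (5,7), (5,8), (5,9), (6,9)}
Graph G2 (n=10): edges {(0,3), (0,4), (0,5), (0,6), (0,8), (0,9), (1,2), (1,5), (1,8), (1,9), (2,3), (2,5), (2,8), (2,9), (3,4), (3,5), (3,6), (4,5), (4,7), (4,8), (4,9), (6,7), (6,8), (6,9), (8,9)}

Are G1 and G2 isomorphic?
No, not isomorphic

The graphs are NOT isomorphic.

Counting triangles (3-cliques): G1 has 10, G2 has 18.
Triangle count is an isomorphism invariant, so differing triangle counts rule out isomorphism.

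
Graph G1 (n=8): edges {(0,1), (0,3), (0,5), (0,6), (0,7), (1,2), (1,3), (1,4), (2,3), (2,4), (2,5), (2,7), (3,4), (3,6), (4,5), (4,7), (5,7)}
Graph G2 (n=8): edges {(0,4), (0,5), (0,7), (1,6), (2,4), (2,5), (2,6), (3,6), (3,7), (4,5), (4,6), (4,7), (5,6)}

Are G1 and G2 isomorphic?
No, not isomorphic

The graphs are NOT isomorphic.

Degrees in G1: deg(0)=5, deg(1)=4, deg(2)=5, deg(3)=5, deg(4)=5, deg(5)=4, deg(6)=2, deg(7)=4.
Sorted degree sequence of G1: [5, 5, 5, 5, 4, 4, 4, 2].
Degrees in G2: deg(0)=3, deg(1)=1, deg(2)=3, deg(3)=2, deg(4)=5, deg(5)=4, deg(6)=5, deg(7)=3.
Sorted degree sequence of G2: [5, 5, 4, 3, 3, 3, 2, 1].
The (sorted) degree sequence is an isomorphism invariant, so since G1 and G2 have different degree sequences they cannot be isomorphic.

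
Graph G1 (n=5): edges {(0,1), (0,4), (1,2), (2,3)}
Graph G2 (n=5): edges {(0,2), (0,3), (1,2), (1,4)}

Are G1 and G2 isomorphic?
Yes, isomorphic

The graphs are isomorphic.
One valid mapping φ: V(G1) → V(G2): 0→0, 1→2, 2→1, 3→4, 4→3

Verify φ preserves adjacency — for each edge of G1, its image is an edge of G2:
  (0,1) → (φ(0),φ(1)) = (0,2) ∈ E(G2) ✓
  (0,4) → (φ(0),φ(4)) = (0,3) ∈ E(G2) ✓
  (1,2) → (φ(1),φ(2)) = (1,2) ∈ E(G2) ✓
  (2,3) → (φ(2),φ(3)) = (1,4) ∈ E(G2) ✓
All 4 edges of G1 map to edges of G2, and |E(G1)| = |E(G2)| = 4, so φ is a bijection on edges as well as vertices. Hence G1 ≅ G2.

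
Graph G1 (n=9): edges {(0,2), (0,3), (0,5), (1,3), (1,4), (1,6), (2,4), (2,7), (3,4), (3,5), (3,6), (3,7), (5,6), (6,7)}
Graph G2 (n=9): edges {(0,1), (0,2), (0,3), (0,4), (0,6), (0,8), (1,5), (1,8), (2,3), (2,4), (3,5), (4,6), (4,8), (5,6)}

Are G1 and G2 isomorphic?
Yes, isomorphic

The graphs are isomorphic.
One valid mapping φ: V(G1) → V(G2): 0→1, 1→2, 2→5, 3→0, 4→3, 5→8, 6→4, 7→6, 8→7

Verify φ preserves adjacency — for each edge of G1, its image is an edge of G2:
  (0,2) → (φ(0),φ(2)) = (1,5) ∈ E(G2) ✓
  (0,3) → (φ(0),φ(3)) = (0,1) ∈ E(G2) ✓
  (0,5) → (φ(0),φ(5)) = (1,8) ∈ E(G2) ✓
  (1,3) → (φ(1),φ(3)) = (0,2) ∈ E(G2) ✓
  (1,4) → (φ(1),φ(4)) = (2,3) ∈ E(G2) ✓
  (1,6) → (φ(1),φ(6)) = (2,4) ∈ E(G2) ✓
  (2,4) → (φ(2),φ(4)) = (3,5) ∈ E(G2) ✓
  (2,7) → (φ(2),φ(7)) = (5,6) ∈ E(G2) ✓
  (3,4) → (φ(3),φ(4)) = (0,3) ∈ E(G2) ✓
  (3,5) → (φ(3),φ(5)) = (0,8) ∈ E(G2) ✓
  (3,6) → (φ(3),φ(6)) = (0,4) ∈ E(G2) ✓
  (3,7) → (φ(3),φ(7)) = (0,6) ∈ E(G2) ✓
  (5,6) → (φ(5),φ(6)) = (4,8) ∈ E(G2) ✓
  (6,7) → (φ(6),φ(7)) = (4,6) ∈ E(G2) ✓
All 14 edges of G1 map to edges of G2, and |E(G1)| = |E(G2)| = 14, so φ is a bijection on edges as well as vertices. Hence G1 ≅ G2.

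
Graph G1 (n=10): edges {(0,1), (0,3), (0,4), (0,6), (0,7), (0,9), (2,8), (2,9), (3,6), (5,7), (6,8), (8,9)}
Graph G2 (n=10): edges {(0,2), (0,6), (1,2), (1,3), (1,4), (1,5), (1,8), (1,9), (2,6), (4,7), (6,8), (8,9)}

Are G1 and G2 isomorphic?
Yes, isomorphic

The graphs are isomorphic.
One valid mapping φ: V(G1) → V(G2): 0→1, 1→3, 2→0, 3→9, 4→5, 5→7, 6→8, 7→4, 8→6, 9→2

Verify φ preserves adjacency — for each edge of G1, its image is an edge of G2:
  (0,1) → (φ(0),φ(1)) = (1,3) ∈ E(G2) ✓
  (0,3) → (φ(0),φ(3)) = (1,9) ∈ E(G2) ✓
  (0,4) → (φ(0),φ(4)) = (1,5) ∈ E(G2) ✓
  (0,6) → (φ(0),φ(6)) = (1,8) ∈ E(G2) ✓
  (0,7) → (φ(0),φ(7)) = (1,4) ∈ E(G2) ✓
  (0,9) → (φ(0),φ(9)) = (1,2) ∈ E(G2) ✓
  (2,8) → (φ(2),φ(8)) = (0,6) ∈ E(G2) ✓
  (2,9) → (φ(2),φ(9)) = (0,2) ∈ E(G2) ✓
  (3,6) → (φ(3),φ(6)) = (8,9) ∈ E(G2) ✓
  (5,7) → (φ(5),φ(7)) = (4,7) ∈ E(G2) ✓
  (6,8) → (φ(6),φ(8)) = (6,8) ∈ E(G2) ✓
  (8,9) → (φ(8),φ(9)) = (2,6) ∈ E(G2) ✓
All 12 edges of G1 map to edges of G2, and |E(G1)| = |E(G2)| = 12, so φ is a bijection on edges as well as vertices. Hence G1 ≅ G2.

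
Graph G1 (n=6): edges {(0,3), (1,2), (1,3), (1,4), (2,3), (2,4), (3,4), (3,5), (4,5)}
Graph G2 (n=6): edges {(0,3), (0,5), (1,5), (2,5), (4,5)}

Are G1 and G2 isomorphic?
No, not isomorphic

The graphs are NOT isomorphic.

Degrees in G1: deg(0)=1, deg(1)=3, deg(2)=3, deg(3)=5, deg(4)=4, deg(5)=2.
Sorted degree sequence of G1: [5, 4, 3, 3, 2, 1].
Degrees in G2: deg(0)=2, deg(1)=1, deg(2)=1, deg(3)=1, deg(4)=1, deg(5)=4.
Sorted degree sequence of G2: [4, 2, 1, 1, 1, 1].
The (sorted) degree sequence is an isomorphism invariant, so since G1 and G2 have different degree sequences they cannot be isomorphic.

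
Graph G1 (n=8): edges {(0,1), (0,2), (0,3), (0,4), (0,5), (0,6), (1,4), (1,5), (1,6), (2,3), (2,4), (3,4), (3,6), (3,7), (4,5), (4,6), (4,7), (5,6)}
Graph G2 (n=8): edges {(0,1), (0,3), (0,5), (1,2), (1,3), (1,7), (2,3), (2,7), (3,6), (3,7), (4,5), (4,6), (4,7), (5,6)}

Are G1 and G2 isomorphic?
No, not isomorphic

The graphs are NOT isomorphic.

Counting triangles (3-cliques): G1 has 17, G2 has 6.
Triangle count is an isomorphism invariant, so differing triangle counts rule out isomorphism.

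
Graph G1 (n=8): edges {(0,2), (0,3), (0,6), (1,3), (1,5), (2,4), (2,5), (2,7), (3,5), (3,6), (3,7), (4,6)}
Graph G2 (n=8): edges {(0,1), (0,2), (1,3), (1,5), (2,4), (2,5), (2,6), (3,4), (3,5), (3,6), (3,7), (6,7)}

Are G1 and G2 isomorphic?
Yes, isomorphic

The graphs are isomorphic.
One valid mapping φ: V(G1) → V(G2): 0→5, 1→7, 2→2, 3→3, 4→0, 5→6, 6→1, 7→4

Verify φ preserves adjacency — for each edge of G1, its image is an edge of G2:
  (0,2) → (φ(0),φ(2)) = (2,5) ∈ E(G2) ✓
  (0,3) → (φ(0),φ(3)) = (3,5) ∈ E(G2) ✓
  (0,6) → (φ(0),φ(6)) = (1,5) ∈ E(G2) ✓
  (1,3) → (φ(1),φ(3)) = (3,7) ∈ E(G2) ✓
  (1,5) → (φ(1),φ(5)) = (6,7) ∈ E(G2) ✓
  (2,4) → (φ(2),φ(4)) = (0,2) ∈ E(G2) ✓
  (2,5) → (φ(2),φ(5)) = (2,6) ∈ E(G2) ✓
  (2,7) → (φ(2),φ(7)) = (2,4) ∈ E(G2) ✓
  (3,5) → (φ(3),φ(5)) = (3,6) ∈ E(G2) ✓
  (3,6) → (φ(3),φ(6)) = (1,3) ∈ E(G2) ✓
  (3,7) → (φ(3),φ(7)) = (3,4) ∈ E(G2) ✓
  (4,6) → (φ(4),φ(6)) = (0,1) ∈ E(G2) ✓
All 12 edges of G1 map to edges of G2, and |E(G1)| = |E(G2)| = 12, so φ is a bijection on edges as well as vertices. Hence G1 ≅ G2.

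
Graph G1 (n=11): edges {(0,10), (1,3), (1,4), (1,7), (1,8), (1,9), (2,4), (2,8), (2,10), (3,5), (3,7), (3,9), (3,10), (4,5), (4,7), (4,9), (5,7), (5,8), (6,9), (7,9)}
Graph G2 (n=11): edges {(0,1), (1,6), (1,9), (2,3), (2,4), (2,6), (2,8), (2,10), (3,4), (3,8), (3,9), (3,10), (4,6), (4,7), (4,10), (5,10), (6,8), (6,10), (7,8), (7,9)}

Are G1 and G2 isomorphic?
Yes, isomorphic

The graphs are isomorphic.
One valid mapping φ: V(G1) → V(G2): 0→0, 1→4, 2→9, 3→6, 4→3, 5→8, 6→5, 7→2, 8→7, 9→10, 10→1

Verify φ preserves adjacency — for each edge of G1, its image is an edge of G2:
  (0,10) → (φ(0),φ(10)) = (0,1) ∈ E(G2) ✓
  (1,3) → (φ(1),φ(3)) = (4,6) ∈ E(G2) ✓
  (1,4) → (φ(1),φ(4)) = (3,4) ∈ E(G2) ✓
  (1,7) → (φ(1),φ(7)) = (2,4) ∈ E(G2) ✓
  (1,8) → (φ(1),φ(8)) = (4,7) ∈ E(G2) ✓
  (1,9) → (φ(1),φ(9)) = (4,10) ∈ E(G2) ✓
  (2,4) → (φ(2),φ(4)) = (3,9) ∈ E(G2) ✓
  (2,8) → (φ(2),φ(8)) = (7,9) ∈ E(G2) ✓
  (2,10) → (φ(2),φ(10)) = (1,9) ∈ E(G2) ✓
  (3,5) → (φ(3),φ(5)) = (6,8) ∈ E(G2) ✓
  (3,7) → (φ(3),φ(7)) = (2,6) ∈ E(G2) ✓
  (3,9) → (φ(3),φ(9)) = (6,10) ∈ E(G2) ✓
  (3,10) → (φ(3),φ(10)) = (1,6) ∈ E(G2) ✓
  (4,5) → (φ(4),φ(5)) = (3,8) ∈ E(G2) ✓
  (4,7) → (φ(4),φ(7)) = (2,3) ∈ E(G2) ✓
  (4,9) → (φ(4),φ(9)) = (3,10) ∈ E(G2) ✓
  (5,7) → (φ(5),φ(7)) = (2,8) ∈ E(G2) ✓
  (5,8) → (φ(5),φ(8)) = (7,8) ∈ E(G2) ✓
  (6,9) → (φ(6),φ(9)) = (5,10) ∈ E(G2) ✓
  (7,9) → (φ(7),φ(9)) = (2,10) ∈ E(G2) ✓
All 20 edges of G1 map to edges of G2, and |E(G1)| = |E(G2)| = 20, so φ is a bijection on edges as well as vertices. Hence G1 ≅ G2.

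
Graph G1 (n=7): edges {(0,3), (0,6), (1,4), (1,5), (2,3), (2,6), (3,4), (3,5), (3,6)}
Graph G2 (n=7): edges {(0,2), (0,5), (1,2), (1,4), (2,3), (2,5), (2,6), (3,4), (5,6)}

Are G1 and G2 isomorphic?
Yes, isomorphic

The graphs are isomorphic.
One valid mapping φ: V(G1) → V(G2): 0→0, 1→4, 2→6, 3→2, 4→1, 5→3, 6→5

Verify φ preserves adjacency — for each edge of G1, its image is an edge of G2:
  (0,3) → (φ(0),φ(3)) = (0,2) ∈ E(G2) ✓
  (0,6) → (φ(0),φ(6)) = (0,5) ∈ E(G2) ✓
  (1,4) → (φ(1),φ(4)) = (1,4) ∈ E(G2) ✓
  (1,5) → (φ(1),φ(5)) = (3,4) ∈ E(G2) ✓
  (2,3) → (φ(2),φ(3)) = (2,6) ∈ E(G2) ✓
  (2,6) → (φ(2),φ(6)) = (5,6) ∈ E(G2) ✓
  (3,4) → (φ(3),φ(4)) = (1,2) ∈ E(G2) ✓
  (3,5) → (φ(3),φ(5)) = (2,3) ∈ E(G2) ✓
  (3,6) → (φ(3),φ(6)) = (2,5) ∈ E(G2) ✓
All 9 edges of G1 map to edges of G2, and |E(G1)| = |E(G2)| = 9, so φ is a bijection on edges as well as vertices. Hence G1 ≅ G2.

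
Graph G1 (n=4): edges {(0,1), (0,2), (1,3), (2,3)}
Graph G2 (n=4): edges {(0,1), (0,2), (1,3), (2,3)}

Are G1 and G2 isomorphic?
Yes, isomorphic

The graphs are isomorphic.
One valid mapping φ: V(G1) → V(G2): 0→2, 1→3, 2→0, 3→1

Verify φ preserves adjacency — for each edge of G1, its image is an edge of G2:
  (0,1) → (φ(0),φ(1)) = (2,3) ∈ E(G2) ✓
  (0,2) → (φ(0),φ(2)) = (0,2) ∈ E(G2) ✓
  (1,3) → (φ(1),φ(3)) = (1,3) ∈ E(G2) ✓
  (2,3) → (φ(2),φ(3)) = (0,1) ∈ E(G2) ✓
All 4 edges of G1 map to edges of G2, and |E(G1)| = |E(G2)| = 4, so φ is a bijection on edges as well as vertices. Hence G1 ≅ G2.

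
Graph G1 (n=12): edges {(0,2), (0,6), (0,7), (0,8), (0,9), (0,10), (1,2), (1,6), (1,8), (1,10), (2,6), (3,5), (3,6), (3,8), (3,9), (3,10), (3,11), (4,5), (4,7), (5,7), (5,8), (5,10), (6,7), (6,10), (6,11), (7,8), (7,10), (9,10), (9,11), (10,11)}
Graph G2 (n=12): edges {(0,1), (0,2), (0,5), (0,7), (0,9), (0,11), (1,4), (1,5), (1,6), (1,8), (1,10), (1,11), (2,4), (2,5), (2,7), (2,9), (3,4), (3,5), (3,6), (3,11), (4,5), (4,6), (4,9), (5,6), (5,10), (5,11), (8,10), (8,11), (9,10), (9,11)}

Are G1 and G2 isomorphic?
Yes, isomorphic

The graphs are isomorphic.
One valid mapping φ: V(G1) → V(G2): 0→11, 1→10, 2→8, 3→4, 4→7, 5→2, 6→1, 7→0, 8→9, 9→3, 10→5, 11→6

Verify φ preserves adjacency — for each edge of G1, its image is an edge of G2:
  (0,2) → (φ(0),φ(2)) = (8,11) ∈ E(G2) ✓
  (0,6) → (φ(0),φ(6)) = (1,11) ∈ E(G2) ✓
  (0,7) → (φ(0),φ(7)) = (0,11) ∈ E(G2) ✓
  (0,8) → (φ(0),φ(8)) = (9,11) ∈ E(G2) ✓
  (0,9) → (φ(0),φ(9)) = (3,11) ∈ E(G2) ✓
  (0,10) → (φ(0),φ(10)) = (5,11) ∈ E(G2) ✓
  (1,2) → (φ(1),φ(2)) = (8,10) ∈ E(G2) ✓
  (1,6) → (φ(1),φ(6)) = (1,10) ∈ E(G2) ✓
  (1,8) → (φ(1),φ(8)) = (9,10) ∈ E(G2) ✓
  (1,10) → (φ(1),φ(10)) = (5,10) ∈ E(G2) ✓
  (2,6) → (φ(2),φ(6)) = (1,8) ∈ E(G2) ✓
  (3,5) → (φ(3),φ(5)) = (2,4) ∈ E(G2) ✓
  (3,6) → (φ(3),φ(6)) = (1,4) ∈ E(G2) ✓
  (3,8) → (φ(3),φ(8)) = (4,9) ∈ E(G2) ✓
  (3,9) → (φ(3),φ(9)) = (3,4) ∈ E(G2) ✓
  (3,10) → (φ(3),φ(10)) = (4,5) ∈ E(G2) ✓
  (3,11) → (φ(3),φ(11)) = (4,6) ∈ E(G2) ✓
  (4,5) → (φ(4),φ(5)) = (2,7) ∈ E(G2) ✓
  (4,7) → (φ(4),φ(7)) = (0,7) ∈ E(G2) ✓
  (5,7) → (φ(5),φ(7)) = (0,2) ∈ E(G2) ✓
  (5,8) → (φ(5),φ(8)) = (2,9) ∈ E(G2) ✓
  (5,10) → (φ(5),φ(10)) = (2,5) ∈ E(G2) ✓
  (6,7) → (φ(6),φ(7)) = (0,1) ∈ E(G2) ✓
  (6,10) → (φ(6),φ(10)) = (1,5) ∈ E(G2) ✓
  (6,11) → (φ(6),φ(11)) = (1,6) ∈ E(G2) ✓
  (7,8) → (φ(7),φ(8)) = (0,9) ∈ E(G2) ✓
  (7,10) → (φ(7),φ(10)) = (0,5) ∈ E(G2) ✓
  (9,10) → (φ(9),φ(10)) = (3,5) ∈ E(G2) ✓
  (9,11) → (φ(9),φ(11)) = (3,6) ∈ E(G2) ✓
  (10,11) → (φ(10),φ(11)) = (5,6) ∈ E(G2) ✓
All 30 edges of G1 map to edges of G2, and |E(G1)| = |E(G2)| = 30, so φ is a bijection on edges as well as vertices. Hence G1 ≅ G2.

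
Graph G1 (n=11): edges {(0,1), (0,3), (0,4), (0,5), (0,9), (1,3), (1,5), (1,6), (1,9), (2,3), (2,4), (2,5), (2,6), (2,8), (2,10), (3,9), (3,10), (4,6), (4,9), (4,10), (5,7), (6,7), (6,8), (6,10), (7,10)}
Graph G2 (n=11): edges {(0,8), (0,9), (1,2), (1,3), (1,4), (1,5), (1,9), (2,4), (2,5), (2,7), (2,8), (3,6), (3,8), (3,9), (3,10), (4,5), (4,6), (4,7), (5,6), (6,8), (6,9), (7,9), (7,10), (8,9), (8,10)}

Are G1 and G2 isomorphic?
Yes, isomorphic

The graphs are isomorphic.
One valid mapping φ: V(G1) → V(G2): 0→4, 1→2, 2→9, 3→1, 4→6, 5→7, 6→8, 7→10, 8→0, 9→5, 10→3

Verify φ preserves adjacency — for each edge of G1, its image is an edge of G2:
  (0,1) → (φ(0),φ(1)) = (2,4) ∈ E(G2) ✓
  (0,3) → (φ(0),φ(3)) = (1,4) ∈ E(G2) ✓
  (0,4) → (φ(0),φ(4)) = (4,6) ∈ E(G2) ✓
  (0,5) → (φ(0),φ(5)) = (4,7) ∈ E(G2) ✓
  (0,9) → (φ(0),φ(9)) = (4,5) ∈ E(G2) ✓
  (1,3) → (φ(1),φ(3)) = (1,2) ∈ E(G2) ✓
  (1,5) → (φ(1),φ(5)) = (2,7) ∈ E(G2) ✓
  (1,6) → (φ(1),φ(6)) = (2,8) ∈ E(G2) ✓
  (1,9) → (φ(1),φ(9)) = (2,5) ∈ E(G2) ✓
  (2,3) → (φ(2),φ(3)) = (1,9) ∈ E(G2) ✓
  (2,4) → (φ(2),φ(4)) = (6,9) ∈ E(G2) ✓
  (2,5) → (φ(2),φ(5)) = (7,9) ∈ E(G2) ✓
  (2,6) → (φ(2),φ(6)) = (8,9) ∈ E(G2) ✓
  (2,8) → (φ(2),φ(8)) = (0,9) ∈ E(G2) ✓
  (2,10) → (φ(2),φ(10)) = (3,9) ∈ E(G2) ✓
  (3,9) → (φ(3),φ(9)) = (1,5) ∈ E(G2) ✓
  (3,10) → (φ(3),φ(10)) = (1,3) ∈ E(G2) ✓
  (4,6) → (φ(4),φ(6)) = (6,8) ∈ E(G2) ✓
  (4,9) → (φ(4),φ(9)) = (5,6) ∈ E(G2) ✓
  (4,10) → (φ(4),φ(10)) = (3,6) ∈ E(G2) ✓
  (5,7) → (φ(5),φ(7)) = (7,10) ∈ E(G2) ✓
  (6,7) → (φ(6),φ(7)) = (8,10) ∈ E(G2) ✓
  (6,8) → (φ(6),φ(8)) = (0,8) ∈ E(G2) ✓
  (6,10) → (φ(6),φ(10)) = (3,8) ∈ E(G2) ✓
  (7,10) → (φ(7),φ(10)) = (3,10) ∈ E(G2) ✓
All 25 edges of G1 map to edges of G2, and |E(G1)| = |E(G2)| = 25, so φ is a bijection on edges as well as vertices. Hence G1 ≅ G2.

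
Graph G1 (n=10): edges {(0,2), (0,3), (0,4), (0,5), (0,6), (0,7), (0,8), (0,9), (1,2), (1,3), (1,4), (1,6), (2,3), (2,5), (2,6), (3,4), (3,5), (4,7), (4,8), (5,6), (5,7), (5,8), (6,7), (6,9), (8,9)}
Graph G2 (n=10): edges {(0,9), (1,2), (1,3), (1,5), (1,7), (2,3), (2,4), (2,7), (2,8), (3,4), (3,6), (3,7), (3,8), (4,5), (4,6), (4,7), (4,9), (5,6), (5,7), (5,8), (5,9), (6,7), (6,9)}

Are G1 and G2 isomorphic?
No, not isomorphic

The graphs are NOT isomorphic.

Degrees in G1: deg(0)=8, deg(1)=4, deg(2)=5, deg(3)=5, deg(4)=5, deg(5)=6, deg(6)=6, deg(7)=4, deg(8)=4, deg(9)=3.
Sorted degree sequence of G1: [8, 6, 6, 5, 5, 5, 4, 4, 4, 3].
Degrees in G2: deg(0)=1, deg(1)=4, deg(2)=5, deg(3)=6, deg(4)=6, deg(5)=6, deg(6)=5, deg(7)=6, deg(8)=3, deg(9)=4.
Sorted degree sequence of G2: [6, 6, 6, 6, 5, 5, 4, 4, 3, 1].
The (sorted) degree sequence is an isomorphism invariant, so since G1 and G2 have different degree sequences they cannot be isomorphic.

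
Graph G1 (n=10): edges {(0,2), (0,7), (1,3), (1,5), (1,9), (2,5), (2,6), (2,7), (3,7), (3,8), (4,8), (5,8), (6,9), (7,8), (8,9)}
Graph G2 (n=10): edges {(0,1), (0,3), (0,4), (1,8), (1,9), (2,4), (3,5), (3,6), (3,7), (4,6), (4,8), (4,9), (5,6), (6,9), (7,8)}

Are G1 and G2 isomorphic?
Yes, isomorphic

The graphs are isomorphic.
One valid mapping φ: V(G1) → V(G2): 0→5, 1→1, 2→3, 3→9, 4→2, 5→0, 6→7, 7→6, 8→4, 9→8

Verify φ preserves adjacency — for each edge of G1, its image is an edge of G2:
  (0,2) → (φ(0),φ(2)) = (3,5) ∈ E(G2) ✓
  (0,7) → (φ(0),φ(7)) = (5,6) ∈ E(G2) ✓
  (1,3) → (φ(1),φ(3)) = (1,9) ∈ E(G2) ✓
  (1,5) → (φ(1),φ(5)) = (0,1) ∈ E(G2) ✓
  (1,9) → (φ(1),φ(9)) = (1,8) ∈ E(G2) ✓
  (2,5) → (φ(2),φ(5)) = (0,3) ∈ E(G2) ✓
  (2,6) → (φ(2),φ(6)) = (3,7) ∈ E(G2) ✓
  (2,7) → (φ(2),φ(7)) = (3,6) ∈ E(G2) ✓
  (3,7) → (φ(3),φ(7)) = (6,9) ∈ E(G2) ✓
  (3,8) → (φ(3),φ(8)) = (4,9) ∈ E(G2) ✓
  (4,8) → (φ(4),φ(8)) = (2,4) ∈ E(G2) ✓
  (5,8) → (φ(5),φ(8)) = (0,4) ∈ E(G2) ✓
  (6,9) → (φ(6),φ(9)) = (7,8) ∈ E(G2) ✓
  (7,8) → (φ(7),φ(8)) = (4,6) ∈ E(G2) ✓
  (8,9) → (φ(8),φ(9)) = (4,8) ∈ E(G2) ✓
All 15 edges of G1 map to edges of G2, and |E(G1)| = |E(G2)| = 15, so φ is a bijection on edges as well as vertices. Hence G1 ≅ G2.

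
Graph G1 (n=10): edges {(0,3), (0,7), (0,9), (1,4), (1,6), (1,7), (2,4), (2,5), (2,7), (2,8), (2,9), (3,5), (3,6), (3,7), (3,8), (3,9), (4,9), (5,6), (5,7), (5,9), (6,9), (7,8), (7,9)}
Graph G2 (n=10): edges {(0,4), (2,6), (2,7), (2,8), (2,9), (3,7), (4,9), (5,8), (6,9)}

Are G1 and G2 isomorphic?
No, not isomorphic

The graphs are NOT isomorphic.

Connected components of G1: 1 component(s) with vertex sets [[0, 1, 2, 3, 4, 5, 6, 7, 8, 9]], sizes [10].
Connected components of G2: 2 component(s) with vertex sets [[1], [0, 2, 3, 4, 5, 6, 7, 8, 9]], sizes [1, 9].
The number of connected components (and the multiset of component sizes) is an isomorphism invariant — an isomorphism maps each component of G1 bijectively onto a component of G2. Since G1 has 1 component(s) and G2 has 2, they cannot be isomorphic.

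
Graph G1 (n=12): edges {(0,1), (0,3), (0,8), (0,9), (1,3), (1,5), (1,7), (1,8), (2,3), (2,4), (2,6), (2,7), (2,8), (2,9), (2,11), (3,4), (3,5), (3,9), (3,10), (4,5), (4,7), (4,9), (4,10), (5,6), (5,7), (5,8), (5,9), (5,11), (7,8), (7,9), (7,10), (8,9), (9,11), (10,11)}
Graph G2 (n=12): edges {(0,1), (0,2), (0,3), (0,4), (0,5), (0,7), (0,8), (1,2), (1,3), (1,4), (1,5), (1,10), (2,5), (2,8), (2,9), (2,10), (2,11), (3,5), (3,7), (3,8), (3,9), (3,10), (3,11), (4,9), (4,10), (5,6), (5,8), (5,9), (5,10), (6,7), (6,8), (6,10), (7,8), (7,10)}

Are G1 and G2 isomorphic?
Yes, isomorphic

The graphs are isomorphic.
One valid mapping φ: V(G1) → V(G2): 0→6, 1→7, 2→2, 3→10, 4→1, 5→3, 6→11, 7→0, 8→8, 9→5, 10→4, 11→9

Verify φ preserves adjacency — for each edge of G1, its image is an edge of G2:
  (0,1) → (φ(0),φ(1)) = (6,7) ∈ E(G2) ✓
  (0,3) → (φ(0),φ(3)) = (6,10) ∈ E(G2) ✓
  (0,8) → (φ(0),φ(8)) = (6,8) ∈ E(G2) ✓
  (0,9) → (φ(0),φ(9)) = (5,6) ∈ E(G2) ✓
  (1,3) → (φ(1),φ(3)) = (7,10) ∈ E(G2) ✓
  (1,5) → (φ(1),φ(5)) = (3,7) ∈ E(G2) ✓
  (1,7) → (φ(1),φ(7)) = (0,7) ∈ E(G2) ✓
  (1,8) → (φ(1),φ(8)) = (7,8) ∈ E(G2) ✓
  (2,3) → (φ(2),φ(3)) = (2,10) ∈ E(G2) ✓
  (2,4) → (φ(2),φ(4)) = (1,2) ∈ E(G2) ✓
  (2,6) → (φ(2),φ(6)) = (2,11) ∈ E(G2) ✓
  (2,7) → (φ(2),φ(7)) = (0,2) ∈ E(G2) ✓
  (2,8) → (φ(2),φ(8)) = (2,8) ∈ E(G2) ✓
  (2,9) → (φ(2),φ(9)) = (2,5) ∈ E(G2) ✓
  (2,11) → (φ(2),φ(11)) = (2,9) ∈ E(G2) ✓
  (3,4) → (φ(3),φ(4)) = (1,10) ∈ E(G2) ✓
  (3,5) → (φ(3),φ(5)) = (3,10) ∈ E(G2) ✓
  (3,9) → (φ(3),φ(9)) = (5,10) ∈ E(G2) ✓
  (3,10) → (φ(3),φ(10)) = (4,10) ∈ E(G2) ✓
  (4,5) → (φ(4),φ(5)) = (1,3) ∈ E(G2) ✓
  (4,7) → (φ(4),φ(7)) = (0,1) ∈ E(G2) ✓
  (4,9) → (φ(4),φ(9)) = (1,5) ∈ E(G2) ✓
  (4,10) → (φ(4),φ(10)) = (1,4) ∈ E(G2) ✓
  (5,6) → (φ(5),φ(6)) = (3,11) ∈ E(G2) ✓
  (5,7) → (φ(5),φ(7)) = (0,3) ∈ E(G2) ✓
  (5,8) → (φ(5),φ(8)) = (3,8) ∈ E(G2) ✓
  (5,9) → (φ(5),φ(9)) = (3,5) ∈ E(G2) ✓
  (5,11) → (φ(5),φ(11)) = (3,9) ∈ E(G2) ✓
  (7,8) → (φ(7),φ(8)) = (0,8) ∈ E(G2) ✓
  (7,9) → (φ(7),φ(9)) = (0,5) ∈ E(G2) ✓
  (7,10) → (φ(7),φ(10)) = (0,4) ∈ E(G2) ✓
  (8,9) → (φ(8),φ(9)) = (5,8) ∈ E(G2) ✓
  (9,11) → (φ(9),φ(11)) = (5,9) ∈ E(G2) ✓
  (10,11) → (φ(10),φ(11)) = (4,9) ∈ E(G2) ✓
All 34 edges of G1 map to edges of G2, and |E(G1)| = |E(G2)| = 34, so φ is a bijection on edges as well as vertices. Hence G1 ≅ G2.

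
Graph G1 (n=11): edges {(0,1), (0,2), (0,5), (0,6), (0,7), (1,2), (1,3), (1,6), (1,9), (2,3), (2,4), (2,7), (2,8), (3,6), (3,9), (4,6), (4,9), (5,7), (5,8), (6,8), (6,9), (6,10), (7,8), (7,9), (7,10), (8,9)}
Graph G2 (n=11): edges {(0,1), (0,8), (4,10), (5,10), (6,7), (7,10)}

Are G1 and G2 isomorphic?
No, not isomorphic

The graphs are NOT isomorphic.

Connected components of G1: 1 component(s) with vertex sets [[0, 1, 2, 3, 4, 5, 6, 7, 8, 9, 10]], sizes [11].
Connected components of G2: 5 component(s) with vertex sets [[2], [3], [9], [0, 1, 8], [4, 5, 6, 7, 10]], sizes [1, 1, 1, 3, 5].
The number of connected components (and the multiset of component sizes) is an isomorphism invariant — an isomorphism maps each component of G1 bijectively onto a component of G2. Since G1 has 1 component(s) and G2 has 5, they cannot be isomorphic.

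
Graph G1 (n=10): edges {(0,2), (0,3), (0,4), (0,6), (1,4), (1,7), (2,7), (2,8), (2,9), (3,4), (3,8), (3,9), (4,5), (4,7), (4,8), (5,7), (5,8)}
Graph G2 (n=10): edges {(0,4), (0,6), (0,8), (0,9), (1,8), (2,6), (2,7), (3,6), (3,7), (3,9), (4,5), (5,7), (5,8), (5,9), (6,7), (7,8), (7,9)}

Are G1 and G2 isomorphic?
Yes, isomorphic

The graphs are isomorphic.
One valid mapping φ: V(G1) → V(G2): 0→8, 1→2, 2→0, 3→5, 4→7, 5→3, 6→1, 7→6, 8→9, 9→4

Verify φ preserves adjacency — for each edge of G1, its image is an edge of G2:
  (0,2) → (φ(0),φ(2)) = (0,8) ∈ E(G2) ✓
  (0,3) → (φ(0),φ(3)) = (5,8) ∈ E(G2) ✓
  (0,4) → (φ(0),φ(4)) = (7,8) ∈ E(G2) ✓
  (0,6) → (φ(0),φ(6)) = (1,8) ∈ E(G2) ✓
  (1,4) → (φ(1),φ(4)) = (2,7) ∈ E(G2) ✓
  (1,7) → (φ(1),φ(7)) = (2,6) ∈ E(G2) ✓
  (2,7) → (φ(2),φ(7)) = (0,6) ∈ E(G2) ✓
  (2,8) → (φ(2),φ(8)) = (0,9) ∈ E(G2) ✓
  (2,9) → (φ(2),φ(9)) = (0,4) ∈ E(G2) ✓
  (3,4) → (φ(3),φ(4)) = (5,7) ∈ E(G2) ✓
  (3,8) → (φ(3),φ(8)) = (5,9) ∈ E(G2) ✓
  (3,9) → (φ(3),φ(9)) = (4,5) ∈ E(G2) ✓
  (4,5) → (φ(4),φ(5)) = (3,7) ∈ E(G2) ✓
  (4,7) → (φ(4),φ(7)) = (6,7) ∈ E(G2) ✓
  (4,8) → (φ(4),φ(8)) = (7,9) ∈ E(G2) ✓
  (5,7) → (φ(5),φ(7)) = (3,6) ∈ E(G2) ✓
  (5,8) → (φ(5),φ(8)) = (3,9) ∈ E(G2) ✓
All 17 edges of G1 map to edges of G2, and |E(G1)| = |E(G2)| = 17, so φ is a bijection on edges as well as vertices. Hence G1 ≅ G2.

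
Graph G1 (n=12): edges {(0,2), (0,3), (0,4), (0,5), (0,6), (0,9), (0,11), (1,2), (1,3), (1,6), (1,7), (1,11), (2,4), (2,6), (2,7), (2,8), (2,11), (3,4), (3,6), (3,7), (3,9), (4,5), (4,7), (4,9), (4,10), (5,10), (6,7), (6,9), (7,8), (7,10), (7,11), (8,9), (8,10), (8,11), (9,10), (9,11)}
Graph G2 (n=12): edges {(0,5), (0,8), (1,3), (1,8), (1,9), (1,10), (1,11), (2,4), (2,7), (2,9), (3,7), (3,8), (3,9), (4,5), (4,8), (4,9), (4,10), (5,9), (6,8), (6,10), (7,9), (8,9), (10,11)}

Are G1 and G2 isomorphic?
No, not isomorphic

The graphs are NOT isomorphic.

Degrees in G1: deg(0)=7, deg(1)=5, deg(2)=7, deg(3)=6, deg(4)=7, deg(5)=3, deg(6)=6, deg(7)=8, deg(8)=5, deg(9)=7, deg(10)=5, deg(11)=6.
Sorted degree sequence of G1: [8, 7, 7, 7, 7, 6, 6, 6, 5, 5, 5, 3].
Degrees in G2: deg(0)=2, deg(1)=5, deg(2)=3, deg(3)=4, deg(4)=5, deg(5)=3, deg(6)=2, deg(7)=3, deg(8)=6, deg(9)=7, deg(10)=4, deg(11)=2.
Sorted degree sequence of G2: [7, 6, 5, 5, 4, 4, 3, 3, 3, 2, 2, 2].
The (sorted) degree sequence is an isomorphism invariant, so since G1 and G2 have different degree sequences they cannot be isomorphic.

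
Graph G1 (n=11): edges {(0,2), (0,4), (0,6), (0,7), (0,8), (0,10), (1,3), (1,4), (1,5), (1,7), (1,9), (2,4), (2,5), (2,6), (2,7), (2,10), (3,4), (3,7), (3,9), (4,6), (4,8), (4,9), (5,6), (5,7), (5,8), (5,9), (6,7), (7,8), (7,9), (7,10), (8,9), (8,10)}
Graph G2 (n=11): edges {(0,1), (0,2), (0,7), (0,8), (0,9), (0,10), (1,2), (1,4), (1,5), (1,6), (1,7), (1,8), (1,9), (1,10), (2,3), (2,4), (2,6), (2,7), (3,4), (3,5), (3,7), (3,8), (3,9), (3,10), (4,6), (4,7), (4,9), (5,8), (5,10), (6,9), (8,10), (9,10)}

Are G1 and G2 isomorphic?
Yes, isomorphic

The graphs are isomorphic.
One valid mapping φ: V(G1) → V(G2): 0→4, 1→8, 2→2, 3→5, 4→3, 5→0, 6→7, 7→1, 8→9, 9→10, 10→6

Verify φ preserves adjacency — for each edge of G1, its image is an edge of G2:
  (0,2) → (φ(0),φ(2)) = (2,4) ∈ E(G2) ✓
  (0,4) → (φ(0),φ(4)) = (3,4) ∈ E(G2) ✓
  (0,6) → (φ(0),φ(6)) = (4,7) ∈ E(G2) ✓
  (0,7) → (φ(0),φ(7)) = (1,4) ∈ E(G2) ✓
  (0,8) → (φ(0),φ(8)) = (4,9) ∈ E(G2) ✓
  (0,10) → (φ(0),φ(10)) = (4,6) ∈ E(G2) ✓
  (1,3) → (φ(1),φ(3)) = (5,8) ∈ E(G2) ✓
  (1,4) → (φ(1),φ(4)) = (3,8) ∈ E(G2) ✓
  (1,5) → (φ(1),φ(5)) = (0,8) ∈ E(G2) ✓
  (1,7) → (φ(1),φ(7)) = (1,8) ∈ E(G2) ✓
  (1,9) → (φ(1),φ(9)) = (8,10) ∈ E(G2) ✓
  (2,4) → (φ(2),φ(4)) = (2,3) ∈ E(G2) ✓
  (2,5) → (φ(2),φ(5)) = (0,2) ∈ E(G2) ✓
  (2,6) → (φ(2),φ(6)) = (2,7) ∈ E(G2) ✓
  (2,7) → (φ(2),φ(7)) = (1,2) ∈ E(G2) ✓
  (2,10) → (φ(2),φ(10)) = (2,6) ∈ E(G2) ✓
  (3,4) → (φ(3),φ(4)) = (3,5) ∈ E(G2) ✓
  (3,7) → (φ(3),φ(7)) = (1,5) ∈ E(G2) ✓
  (3,9) → (φ(3),φ(9)) = (5,10) ∈ E(G2) ✓
  (4,6) → (φ(4),φ(6)) = (3,7) ∈ E(G2) ✓
  (4,8) → (φ(4),φ(8)) = (3,9) ∈ E(G2) ✓
  (4,9) → (φ(4),φ(9)) = (3,10) ∈ E(G2) ✓
  (5,6) → (φ(5),φ(6)) = (0,7) ∈ E(G2) ✓
  (5,7) → (φ(5),φ(7)) = (0,1) ∈ E(G2) ✓
  (5,8) → (φ(5),φ(8)) = (0,9) ∈ E(G2) ✓
  (5,9) → (φ(5),φ(9)) = (0,10) ∈ E(G2) ✓
  (6,7) → (φ(6),φ(7)) = (1,7) ∈ E(G2) ✓
  (7,8) → (φ(7),φ(8)) = (1,9) ∈ E(G2) ✓
  (7,9) → (φ(7),φ(9)) = (1,10) ∈ E(G2) ✓
  (7,10) → (φ(7),φ(10)) = (1,6) ∈ E(G2) ✓
  (8,9) → (φ(8),φ(9)) = (9,10) ∈ E(G2) ✓
  (8,10) → (φ(8),φ(10)) = (6,9) ∈ E(G2) ✓
All 32 edges of G1 map to edges of G2, and |E(G1)| = |E(G2)| = 32, so φ is a bijection on edges as well as vertices. Hence G1 ≅ G2.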